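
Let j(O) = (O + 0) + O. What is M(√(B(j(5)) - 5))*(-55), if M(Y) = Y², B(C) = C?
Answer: -275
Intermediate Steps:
j(O) = 2*O (j(O) = O + O = 2*O)
M(√(B(j(5)) - 5))*(-55) = (√(2*5 - 5))²*(-55) = (√(10 - 5))²*(-55) = (√5)²*(-55) = 5*(-55) = -275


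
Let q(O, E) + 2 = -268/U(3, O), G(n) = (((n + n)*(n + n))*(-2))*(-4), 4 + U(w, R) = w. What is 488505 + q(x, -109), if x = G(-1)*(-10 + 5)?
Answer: 488771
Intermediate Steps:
U(w, R) = -4 + w
G(n) = 32*n² (G(n) = (((2*n)*(2*n))*(-2))*(-4) = ((4*n²)*(-2))*(-4) = -8*n²*(-4) = 32*n²)
x = -160 (x = (32*(-1)²)*(-10 + 5) = (32*1)*(-5) = 32*(-5) = -160)
q(O, E) = 266 (q(O, E) = -2 - 268/(-4 + 3) = -2 - 268/(-1) = -2 - 268*(-1) = -2 + 268 = 266)
488505 + q(x, -109) = 488505 + 266 = 488771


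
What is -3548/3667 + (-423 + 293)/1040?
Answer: -32051/29336 ≈ -1.0925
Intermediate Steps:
-3548/3667 + (-423 + 293)/1040 = -3548*1/3667 - 130*1/1040 = -3548/3667 - 1/8 = -32051/29336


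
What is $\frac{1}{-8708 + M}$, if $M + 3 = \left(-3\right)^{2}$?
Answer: $- \frac{1}{8702} \approx -0.00011492$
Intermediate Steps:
$M = 6$ ($M = -3 + \left(-3\right)^{2} = -3 + 9 = 6$)
$\frac{1}{-8708 + M} = \frac{1}{-8708 + 6} = \frac{1}{-8702} = - \frac{1}{8702}$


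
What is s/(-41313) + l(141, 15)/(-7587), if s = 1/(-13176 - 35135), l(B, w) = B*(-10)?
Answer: 312686667913/1682520385149 ≈ 0.18584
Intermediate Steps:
l(B, w) = -10*B
s = -1/48311 (s = 1/(-48311) = -1/48311 ≈ -2.0699e-5)
s/(-41313) + l(141, 15)/(-7587) = -1/48311/(-41313) - 10*141/(-7587) = -1/48311*(-1/41313) - 1410*(-1/7587) = 1/1995872343 + 470/2529 = 312686667913/1682520385149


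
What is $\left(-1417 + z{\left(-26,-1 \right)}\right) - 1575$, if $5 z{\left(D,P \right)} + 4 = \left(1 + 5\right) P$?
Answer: $-2994$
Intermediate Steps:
$z{\left(D,P \right)} = - \frac{4}{5} + \frac{6 P}{5}$ ($z{\left(D,P \right)} = - \frac{4}{5} + \frac{\left(1 + 5\right) P}{5} = - \frac{4}{5} + \frac{6 P}{5}$)
$\left(-1417 + z{\left(-26,-1 \right)}\right) - 1575 = \left(-1417 + \left(- \frac{4}{5} + \frac{6}{5} \left(-1\right)\right)\right) - 1575 = \left(-1417 - 2\right) - 1575 = -1419 - 1575 = -2994$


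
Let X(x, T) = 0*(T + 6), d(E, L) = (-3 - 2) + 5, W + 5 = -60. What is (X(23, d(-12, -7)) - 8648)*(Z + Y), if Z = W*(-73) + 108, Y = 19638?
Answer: -211798168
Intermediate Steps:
W = -65 (W = -5 - 60 = -65)
d(E, L) = 0 (d(E, L) = -5 + 5 = 0)
X(x, T) = 0 (X(x, T) = 0*(6 + T) = 0)
Z = 4853 (Z = -65*(-73) + 108 = 4745 + 108 = 4853)
(X(23, d(-12, -7)) - 8648)*(Z + Y) = (0 - 8648)*(4853 + 19638) = -8648*24491 = -211798168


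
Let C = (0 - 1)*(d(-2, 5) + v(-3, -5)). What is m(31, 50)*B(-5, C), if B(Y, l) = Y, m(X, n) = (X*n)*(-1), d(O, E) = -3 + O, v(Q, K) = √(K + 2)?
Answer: 7750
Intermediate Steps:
v(Q, K) = √(2 + K)
m(X, n) = -X*n
C = 5 - I*√3 (C = (0 - 1)*((-3 - 2) + √(2 - 5)) = -(-5 + √(-3)) = -(-5 + I*√3) = 5 - I*√3 ≈ 5.0 - 1.732*I)
m(31, 50)*B(-5, C) = -1*31*50*(-5) = -1550*(-5) = 7750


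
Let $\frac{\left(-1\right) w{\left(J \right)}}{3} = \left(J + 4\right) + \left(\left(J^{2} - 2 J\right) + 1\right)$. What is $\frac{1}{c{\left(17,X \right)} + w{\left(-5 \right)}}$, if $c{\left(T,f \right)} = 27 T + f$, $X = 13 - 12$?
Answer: $\frac{1}{355} \approx 0.0028169$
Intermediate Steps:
$w{\left(J \right)} = -15 - 3 J^{2} + 3 J$ ($w{\left(J \right)} = - 3 \left(\left(J + 4\right) + \left(\left(J^{2} - 2 J\right) + 1\right)\right) = - 3 \left(\left(4 + J\right) + \left(1 + J^{2} - 2 J\right)\right) = - 3 \left(5 + J^{2} - J\right) = -15 - 3 J^{2} + 3 J$)
$X = 1$
$c{\left(T,f \right)} = f + 27 T$
$\frac{1}{c{\left(17,X \right)} + w{\left(-5 \right)}} = \frac{1}{\left(1 + 27 \cdot 17\right) - \left(30 + 75\right)} = \frac{1}{\left(1 + 459\right) - 105} = \frac{1}{460 - 105} = \frac{1}{355}$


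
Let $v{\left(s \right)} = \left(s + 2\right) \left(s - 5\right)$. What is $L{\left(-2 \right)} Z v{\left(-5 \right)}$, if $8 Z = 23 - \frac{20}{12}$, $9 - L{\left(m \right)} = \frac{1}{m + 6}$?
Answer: $700$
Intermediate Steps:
$L{\left(m \right)} = 9 - \frac{1}{6 + m}$ ($L{\left(m \right)} = 9 - \frac{1}{m + 6} = 9 - \frac{1}{6 + m}$)
$Z = \frac{8}{3}$ ($Z = \frac{23 - \frac{20}{12}}{8} = \frac{23 - 20 \cdot \frac{1}{12}}{8} = \frac{23 - \frac{5}{3}}{8} = \frac{1}{8} \cdot \frac{64}{3} = \frac{8}{3} \approx 2.6667$)
$v{\left(s \right)} = \left(-5 + s\right) \left(2 + s\right)$ ($v{\left(s \right)} = \left(2 + s\right) \left(-5 + s\right) = \left(-5 + s\right) \left(2 + s\right)$)
$L{\left(-2 \right)} Z v{\left(-5 \right)} = \frac{53 + 9 \left(-2\right)}{6 - 2} \cdot \frac{8}{3} \left(-10 + \left(-5\right)^{2} - -15\right) = \frac{53 - 18}{4} \cdot \frac{8}{3} \left(-10 + 25 + 15\right) = \frac{1}{4} \cdot 35 \cdot \frac{8}{3} \cdot 30 = \frac{35}{4} \cdot \frac{8}{3} \cdot 30 = \frac{70}{3} \cdot 30 = 700$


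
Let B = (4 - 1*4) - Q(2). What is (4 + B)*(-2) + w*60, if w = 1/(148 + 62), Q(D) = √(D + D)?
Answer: -26/7 ≈ -3.7143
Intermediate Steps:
Q(D) = √2*√D (Q(D) = √(2*D) = √2*√D)
B = -2 (B = (4 - 1*4) - √2*√2 = (4 - 4) - 1*2 = 0 - 2 = -2)
w = 1/210 ≈ 0.0047619
(4 + B)*(-2) + w*60 = (4 - 2)*(-2) + (1/210)*60 = 2*(-2) + 2/7 = -4 + 2/7 = -26/7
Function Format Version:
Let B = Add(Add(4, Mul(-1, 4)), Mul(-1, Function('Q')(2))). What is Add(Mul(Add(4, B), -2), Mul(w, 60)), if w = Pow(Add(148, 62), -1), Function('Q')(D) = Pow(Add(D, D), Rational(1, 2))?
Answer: Rational(-26, 7) ≈ -3.7143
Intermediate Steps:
Function('Q')(D) = Mul(Pow(2, Rational(1, 2)), Pow(D, Rational(1, 2))) (Function('Q')(D) = Pow(Mul(2, D), Rational(1, 2)) = Mul(Pow(2, Rational(1, 2)), Pow(D, Rational(1, 2))))
B = -2 (B = Add(Add(4, Mul(-1, 4)), Mul(-1, Mul(Pow(2, Rational(1, 2)), Pow(2, Rational(1, 2))))) = Add(Add(4, -4), Mul(-1, 2)) = Add(0, -2) = -2)
w = Rational(1, 210) (w = Pow(210, -1) = Rational(1, 210) ≈ 0.0047619)
Add(Mul(Add(4, B), -2), Mul(w, 60)) = Add(Mul(Add(4, -2), -2), Mul(Rational(1, 210), 60)) = Add(Mul(2, -2), Rational(2, 7)) = Add(-4, Rational(2, 7)) = Rational(-26, 7)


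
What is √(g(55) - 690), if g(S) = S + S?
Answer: 2*I*√145 ≈ 24.083*I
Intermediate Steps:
g(S) = 2*S
√(g(55) - 690) = √(2*55 - 690) = √(110 - 690) = √(-580) = 2*I*√145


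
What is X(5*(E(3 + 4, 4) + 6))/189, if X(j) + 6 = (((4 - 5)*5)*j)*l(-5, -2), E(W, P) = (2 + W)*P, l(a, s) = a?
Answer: 1748/63 ≈ 27.746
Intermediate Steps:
E(W, P) = P*(2 + W)
X(j) = -6 + 25*j (X(j) = -6 + (((4 - 5)*5)*j)*(-5) = -6 + ((-1*5)*j)*(-5) = -6 - 5*j*(-5) = -6 + 25*j)
X(5*(E(3 + 4, 4) + 6))/189 = (-6 + 25*(5*(4*(2 + (3 + 4)) + 6)))/189 = (-6 + 25*(5*(4*(2 + 7) + 6)))*(1/189) = (-6 + 25*(5*(4*9 + 6)))*(1/189) = (-6 + 25*(5*(36 + 6)))*(1/189) = (-6 + 25*(5*42))*(1/189) = (-6 + 25*210)*(1/189) = (-6 + 5250)*(1/189) = 5244*(1/189) = 1748/63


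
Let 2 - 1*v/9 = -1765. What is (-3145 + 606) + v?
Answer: 13364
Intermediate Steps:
v = 15903 (v = 18 - 9*(-1765) = 18 + 15885 = 15903)
(-3145 + 606) + v = (-3145 + 606) + 15903 = -2539 + 15903 = 13364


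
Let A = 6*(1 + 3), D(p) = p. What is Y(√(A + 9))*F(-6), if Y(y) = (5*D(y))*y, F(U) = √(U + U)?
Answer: 330*I*√3 ≈ 571.58*I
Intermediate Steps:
F(U) = √2*√U (F(U) = √(2*U) = √2*√U)
A = 24 (A = 6*4 = 24)
Y(y) = 5*y² (Y(y) = (5*y)*y = 5*y²)
Y(√(A + 9))*F(-6) = (5*(√(24 + 9))²)*(√2*√(-6)) = (5*(√33)²)*(√2*(I*√6)) = (5*33)*(2*I*√3) = 165*(2*I*√3) = 330*I*√3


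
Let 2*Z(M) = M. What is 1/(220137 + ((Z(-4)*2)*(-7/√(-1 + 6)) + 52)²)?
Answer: 5574945/1243158071401 - 14560*√5/1243158071401 ≈ 4.4583e-6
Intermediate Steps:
Z(M) = M/2
1/(220137 + ((Z(-4)*2)*(-7/√(-1 + 6)) + 52)²) = 1/(220137 + ((((½)*(-4))*2)*(-7/√(-1 + 6)) + 52)²) = 1/(220137 + ((-2*2)*(-7*√5/5) + 52)²) = 1/(220137 + (-(-28)*√5/5 + 52)²) = 1/(220137 + (28*√5/5 + 52)²) = 1/(220137 + (52 + 28*√5/5)²)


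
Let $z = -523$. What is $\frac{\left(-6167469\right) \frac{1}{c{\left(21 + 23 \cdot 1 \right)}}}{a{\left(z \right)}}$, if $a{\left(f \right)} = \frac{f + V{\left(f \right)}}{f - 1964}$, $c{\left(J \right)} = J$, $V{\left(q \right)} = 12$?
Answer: $- \frac{199201239}{292} \approx -6.822 \cdot 10^{5}$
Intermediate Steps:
$a{\left(f \right)} = \frac{12 + f}{-1964 + f}$ ($a{\left(f \right)} = \frac{f + 12}{f - 1964} = \frac{12 + f}{-1964 + f}$)
$\frac{\left(-6167469\right) \frac{1}{c{\left(21 + 23 \cdot 1 \right)}}}{a{\left(z \right)}} = \frac{\left(-6167469\right) \frac{1}{21 + 23 \cdot 1}}{\frac{1}{-1964 - 523} \left(12 - 523\right)} = \frac{\left(-6167469\right) \frac{1}{21 + 23}}{\frac{1}{-2487} \left(-511\right)} = \frac{\left(-6167469\right) \frac{1}{44}}{\left(- \frac{1}{2487}\right) \left(-511\right)} = \frac{\left(-6167469\right) \frac{1}{44}}{\frac{511}{2487}} = \left(- \frac{560679}{4}\right) \frac{2487}{511} = - \frac{199201239}{292}$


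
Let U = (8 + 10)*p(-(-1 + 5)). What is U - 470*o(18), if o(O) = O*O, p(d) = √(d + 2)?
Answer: -152280 + 18*I*√2 ≈ -1.5228e+5 + 25.456*I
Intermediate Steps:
p(d) = √(2 + d)
U = 18*I*√2 (U = (8 + 10)*√(2 - (-1 + 5)) = 18*√(2 - 1*4) = 18*√(2 - 4) = 18*√(-2) = 18*(I*√2) = 18*I*√2 ≈ 25.456*I)
o(O) = O²
U - 470*o(18) = 18*I*√2 - 470*18² = 18*I*√2 - 470*324 = 18*I*√2 - 152280 = -152280 + 18*I*√2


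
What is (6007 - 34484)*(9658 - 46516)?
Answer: 1049605266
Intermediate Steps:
(6007 - 34484)*(9658 - 46516) = -28477*(-36858) = 1049605266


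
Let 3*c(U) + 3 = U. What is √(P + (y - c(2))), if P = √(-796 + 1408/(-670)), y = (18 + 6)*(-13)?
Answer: √(-314791125 + 6030*I*√22391735)/1005 ≈ 0.7993 + 17.672*I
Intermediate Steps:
c(U) = -1 + U/3
y = -312 (y = 24*(-13) = -312)
P = 2*I*√22391735/335 (P = √(-796 + 1408*(-1/670)) = √(-796 - 704/335) = √(-267364/335) = 2*I*√22391735/335 ≈ 28.251*I)
√(P + (y - c(2))) = √(2*I*√22391735/335 + (-312 - (-1 + (⅓)*2))) = √(2*I*√22391735/335 + (-312 - (-1 + ⅔))) = √(2*I*√22391735/335 + (-312 - 1*(-⅓))) = √(2*I*√22391735/335 + (-312 + ⅓)) = √(2*I*√22391735/335 - 935/3) = √(-935/3 + 2*I*√22391735/335)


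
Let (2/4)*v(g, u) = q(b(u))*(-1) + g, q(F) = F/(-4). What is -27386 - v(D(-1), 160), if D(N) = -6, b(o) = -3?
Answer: -54745/2 ≈ -27373.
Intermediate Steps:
q(F) = -F/4 (q(F) = F*(-¼) = -F/4)
v(g, u) = -3/2 + 2*g (v(g, u) = 2*(-¼*(-3)*(-1) + g) = 2*((¾)*(-1) + g) = 2*(-¾ + g) = -3/2 + 2*g)
-27386 - v(D(-1), 160) = -27386 - (-3/2 + 2*(-6)) = -27386 - (-3/2 - 12) = -27386 - 1*(-27/2) = -27386 + 27/2 = -54745/2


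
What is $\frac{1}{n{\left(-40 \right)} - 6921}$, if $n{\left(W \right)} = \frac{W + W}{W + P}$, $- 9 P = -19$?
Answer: $- \frac{341}{2359341} \approx -0.00014453$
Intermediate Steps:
$P = \frac{19}{9}$ ($P = \left(- \frac{1}{9}\right) \left(-19\right) = \frac{19}{9} \approx 2.1111$)
$n{\left(W \right)} = \frac{2 W}{\frac{19}{9} + W}$ ($n{\left(W \right)} = \frac{W + W}{W + \frac{19}{9}} = \frac{2 W}{\frac{19}{9} + W}$)
$\frac{1}{n{\left(-40 \right)} - 6921} = \frac{1}{18 \left(-40\right) \frac{1}{19 + 9 \left(-40\right)} - 6921} = \frac{1}{18 \left(-40\right) \frac{1}{19 - 360} - 6921} = \frac{1}{18 \left(-40\right) \frac{1}{-341} - 6921} = \frac{1}{18 \left(-40\right) \left(- \frac{1}{341}\right) - 6921} = \frac{1}{\frac{720}{341} - 6921} = \frac{1}{- \frac{2359341}{341}} = - \frac{341}{2359341}$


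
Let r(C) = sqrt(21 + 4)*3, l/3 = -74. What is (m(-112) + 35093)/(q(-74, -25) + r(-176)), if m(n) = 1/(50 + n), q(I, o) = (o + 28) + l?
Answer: -725255/4216 ≈ -172.02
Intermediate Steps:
l = -222 (l = 3*(-74) = -222)
q(I, o) = -194 + o (q(I, o) = (o + 28) - 222 = (28 + o) - 222 = -194 + o)
r(C) = 15 (r(C) = sqrt(25)*3 = 5*3 = 15)
(m(-112) + 35093)/(q(-74, -25) + r(-176)) = (1/(50 - 112) + 35093)/((-194 - 25) + 15) = (1/(-62) + 35093)/(-219 + 15) = (-1/62 + 35093)/(-204) = (2175765/62)*(-1/204) = -725255/4216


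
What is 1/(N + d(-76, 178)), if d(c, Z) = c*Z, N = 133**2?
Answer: 1/4161 ≈ 0.00024033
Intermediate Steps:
N = 17689
d(c, Z) = Z*c
1/(N + d(-76, 178)) = 1/(17689 + 178*(-76)) = 1/(17689 - 13528) = 1/4161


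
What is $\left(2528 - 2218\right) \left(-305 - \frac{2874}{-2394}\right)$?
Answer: $- \frac{37576960}{399} \approx -94178.0$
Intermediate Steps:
$\left(2528 - 2218\right) \left(-305 - \frac{2874}{-2394}\right) = 310 \left(-305 - - \frac{479}{399}\right) = 310 \left(-305 + \frac{479}{399}\right) = 310 \left(- \frac{121216}{399}\right) = - \frac{37576960}{399}$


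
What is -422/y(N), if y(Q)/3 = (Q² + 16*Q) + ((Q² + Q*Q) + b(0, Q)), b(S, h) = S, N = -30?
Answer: -211/3330 ≈ -0.063363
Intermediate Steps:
y(Q) = 9*Q² + 48*Q (y(Q) = 3*((Q² + 16*Q) + ((Q² + Q*Q) + 0)) = 3*((Q² + 16*Q) + ((Q² + Q²) + 0)) = 3*((Q² + 16*Q) + (2*Q² + 0)) = 3*((Q² + 16*Q) + 2*Q²) = 3*(3*Q² + 16*Q) = 9*Q² + 48*Q)
-422/y(N) = -422*(-1/(90*(16 + 3*(-30)))) = -422*(-1/(90*(16 - 90))) = -422/(3*(-30)*(-74)) = -422/6660 = -422*1/6660 = -211/3330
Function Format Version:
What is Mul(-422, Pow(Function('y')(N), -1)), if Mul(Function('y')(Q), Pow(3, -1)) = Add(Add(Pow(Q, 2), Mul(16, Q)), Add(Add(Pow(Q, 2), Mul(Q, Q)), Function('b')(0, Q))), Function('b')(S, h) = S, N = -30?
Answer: Rational(-211, 3330) ≈ -0.063363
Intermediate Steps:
Function('y')(Q) = Add(Mul(9, Pow(Q, 2)), Mul(48, Q)) (Function('y')(Q) = Mul(3, Add(Add(Pow(Q, 2), Mul(16, Q)), Add(Add(Pow(Q, 2), Mul(Q, Q)), 0))) = Mul(3, Add(Add(Pow(Q, 2), Mul(16, Q)), Add(Add(Pow(Q, 2), Pow(Q, 2)), 0))) = Mul(3, Add(Add(Pow(Q, 2), Mul(16, Q)), Add(Mul(2, Pow(Q, 2)), 0))) = Mul(3, Add(Add(Pow(Q, 2), Mul(16, Q)), Mul(2, Pow(Q, 2)))) = Mul(3, Add(Mul(3, Pow(Q, 2)), Mul(16, Q))) = Add(Mul(9, Pow(Q, 2)), Mul(48, Q)))
Mul(-422, Pow(Function('y')(N), -1)) = Mul(-422, Pow(Mul(3, -30, Add(16, Mul(3, -30))), -1)) = Mul(-422, Pow(Mul(3, -30, Add(16, -90)), -1)) = Mul(-422, Pow(Mul(3, -30, -74), -1)) = Mul(-422, Pow(6660, -1)) = Mul(-422, Rational(1, 6660)) = Rational(-211, 3330)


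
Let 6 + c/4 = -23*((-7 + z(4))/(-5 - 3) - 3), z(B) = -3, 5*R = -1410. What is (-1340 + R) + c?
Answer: -1485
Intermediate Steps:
R = -282 (R = (⅕)*(-1410) = -282)
c = 137 (c = -24 + 4*(-23*((-7 - 3)/(-5 - 3) - 3)) = -24 + 4*(-23*(-10/(-8) - 3)) = -24 + 4*(-23*(-10*(-⅛) - 3)) = -24 + 4*(-23*(5/4 - 3)) = -24 + 4*(-23*(-7/4)) = -24 + 4*(161/4) = -24 + 161 = 137)
(-1340 + R) + c = (-1340 - 282) + 137 = -1622 + 137 = -1485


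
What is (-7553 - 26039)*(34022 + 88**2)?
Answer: -1403003472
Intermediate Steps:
(-7553 - 26039)*(34022 + 88**2) = -33592*(34022 + 7744) = -33592*41766 = -1403003472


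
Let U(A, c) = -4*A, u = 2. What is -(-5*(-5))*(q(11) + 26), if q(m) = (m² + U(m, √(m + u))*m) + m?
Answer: 8150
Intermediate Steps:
q(m) = m - 3*m² (q(m) = (m² + (-4*m)*m) + m = (m² - 4*m²) + m = -3*m² + m = m - 3*m²)
-(-5*(-5))*(q(11) + 26) = -(-5*(-5))*(11*(1 - 3*11) + 26) = -25*(11*(1 - 33) + 26) = -25*(11*(-32) + 26) = -25*(-352 + 26) = -25*(-326) = -1*(-8150) = 8150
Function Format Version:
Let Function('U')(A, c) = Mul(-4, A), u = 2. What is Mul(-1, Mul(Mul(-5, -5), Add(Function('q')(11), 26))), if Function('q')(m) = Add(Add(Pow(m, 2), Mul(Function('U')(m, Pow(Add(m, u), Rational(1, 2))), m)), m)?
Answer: 8150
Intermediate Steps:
Function('q')(m) = Add(m, Mul(-3, Pow(m, 2))) (Function('q')(m) = Add(Add(Pow(m, 2), Mul(Mul(-4, m), m)), m) = Add(Add(Pow(m, 2), Mul(-4, Pow(m, 2))), m) = Add(Mul(-3, Pow(m, 2)), m) = Add(m, Mul(-3, Pow(m, 2))))
Mul(-1, Mul(Mul(-5, -5), Add(Function('q')(11), 26))) = Mul(-1, Mul(Mul(-5, -5), Add(Mul(11, Add(1, Mul(-3, 11))), 26))) = Mul(-1, Mul(25, Add(Mul(11, Add(1, -33)), 26))) = Mul(-1, Mul(25, Add(Mul(11, -32), 26))) = Mul(-1, Mul(25, Add(-352, 26))) = Mul(-1, Mul(25, -326)) = Mul(-1, -8150) = 8150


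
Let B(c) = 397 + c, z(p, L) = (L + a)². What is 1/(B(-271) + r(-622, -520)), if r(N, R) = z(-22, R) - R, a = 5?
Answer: 1/265871 ≈ 3.7612e-6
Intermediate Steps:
z(p, L) = (5 + L)² (z(p, L) = (L + 5)² = (5 + L)²)
r(N, R) = (5 + R)² - R
1/(B(-271) + r(-622, -520)) = 1/((397 - 271) + ((5 - 520)² - 1*(-520))) = 1/(126 + ((-515)² + 520)) = 1/(126 + (265225 + 520)) = 1/(126 + 265745) = 1/265871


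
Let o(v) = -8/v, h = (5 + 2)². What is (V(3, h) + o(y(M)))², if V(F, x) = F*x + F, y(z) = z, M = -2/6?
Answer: 30276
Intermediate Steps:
h = 49 (h = 7² = 49)
M = -⅓ (M = -2*⅙ = -⅓ ≈ -0.33333)
V(F, x) = F + F*x
(V(3, h) + o(y(M)))² = (3*(1 + 49) - 8/(-⅓))² = (3*50 - 8*(-3))² = (150 + 24)² = 174² = 30276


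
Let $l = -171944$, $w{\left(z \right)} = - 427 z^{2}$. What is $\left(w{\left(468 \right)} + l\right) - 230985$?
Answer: $-93926177$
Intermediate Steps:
$\left(w{\left(468 \right)} + l\right) - 230985 = \left(- 427 \cdot 468^{2} - 171944\right) - 230985 = \left(\left(-427\right) 219024 - 171944\right) - 230985 = \left(-93523248 - 171944\right) - 230985 = -93695192 - 230985 = -93926177$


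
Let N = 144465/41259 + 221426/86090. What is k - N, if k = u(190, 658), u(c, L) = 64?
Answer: 34292396776/591997885 ≈ 57.927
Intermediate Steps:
k = 64
N = 3595467864/591997885 (N = 144465*(1/41259) + 221426*(1/86090) = 48155/13753 + 110713/43045 = 3595467864/591997885 ≈ 6.0734)
k - N = 64 - 1*3595467864/591997885 = 64 - 3595467864/591997885 = 34292396776/591997885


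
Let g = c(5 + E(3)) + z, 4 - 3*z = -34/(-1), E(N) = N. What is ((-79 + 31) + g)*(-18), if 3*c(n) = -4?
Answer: 1068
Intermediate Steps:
c(n) = -4/3 (c(n) = (1/3)*(-4) = -4/3)
z = -10 (z = 4/3 - (-34)/(3*(-1)) = 4/3 - (-34)*(-1)/3 = 4/3 - 1/3*34 = 4/3 - 34/3 = -10)
g = -34/3 (g = -4/3 - 10 = -34/3 ≈ -11.333)
((-79 + 31) + g)*(-18) = ((-79 + 31) - 34/3)*(-18) = (-48 - 34/3)*(-18) = -178/3*(-18) = 1068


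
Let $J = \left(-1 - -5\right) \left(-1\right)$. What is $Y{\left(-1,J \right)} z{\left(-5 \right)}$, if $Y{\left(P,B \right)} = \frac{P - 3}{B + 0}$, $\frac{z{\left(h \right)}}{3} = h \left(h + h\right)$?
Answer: $150$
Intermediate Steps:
$z{\left(h \right)} = 6 h^{2}$ ($z{\left(h \right)} = 3 h \left(h + h\right) = 3 h 2 h = 3 \cdot 2 h^{2} = 6 h^{2}$)
$J = -4$ ($J = \left(-1 + 5\right) \left(-1\right) = 4 \left(-1\right) = -4$)
$Y{\left(P,B \right)} = \frac{-3 + P}{B}$ ($Y{\left(P,B \right)} = \frac{P - 3}{B} = \frac{-3 + P}{B}$)
$Y{\left(-1,J \right)} z{\left(-5 \right)} = \frac{-3 - 1}{-4} \cdot 6 \left(-5\right)^{2} = \left(- \frac{1}{4}\right) \left(-4\right) 6 \cdot 25 = 1 \cdot 150 = 150$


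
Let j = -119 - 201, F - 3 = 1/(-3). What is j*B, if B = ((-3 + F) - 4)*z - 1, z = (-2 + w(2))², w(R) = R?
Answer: 320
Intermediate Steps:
F = 8/3 (F = 3 + 1/(-3) = 3 - ⅓ = 8/3 ≈ 2.6667)
z = 0 (z = (-2 + 2)² = 0² = 0)
B = -1 (B = ((-3 + 8/3) - 4)*0 - 1 = (-⅓ - 4)*0 - 1 = -13/3*0 - 1 = 0 - 1 = -1)
j = -320
j*B = -320*(-1) = 320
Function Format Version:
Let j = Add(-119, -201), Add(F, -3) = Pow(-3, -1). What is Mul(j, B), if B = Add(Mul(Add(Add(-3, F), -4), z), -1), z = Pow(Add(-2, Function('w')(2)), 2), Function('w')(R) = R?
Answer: 320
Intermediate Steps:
F = Rational(8, 3) (F = Add(3, Pow(-3, -1)) = Add(3, Rational(-1, 3)) = Rational(8, 3) ≈ 2.6667)
z = 0 (z = Pow(Add(-2, 2), 2) = Pow(0, 2) = 0)
B = -1 (B = Add(Mul(Add(Add(-3, Rational(8, 3)), -4), 0), -1) = Add(Mul(Add(Rational(-1, 3), -4), 0), -1) = Add(Mul(Rational(-13, 3), 0), -1) = Add(0, -1) = -1)
j = -320
Mul(j, B) = Mul(-320, -1) = 320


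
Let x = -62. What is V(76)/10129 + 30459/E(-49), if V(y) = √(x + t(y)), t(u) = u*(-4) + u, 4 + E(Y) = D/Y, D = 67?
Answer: -1492491/263 + I*√290/10129 ≈ -5674.9 + 0.0016812*I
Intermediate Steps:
E(Y) = -4 + 67/Y
t(u) = -3*u (t(u) = -4*u + u = -3*u)
V(y) = √(-62 - 3*y)
V(76)/10129 + 30459/E(-49) = √(-62 - 3*76)/10129 + 30459/(-4 + 67/(-49)) = √(-62 - 228)*(1/10129) + 30459/(-4 + 67*(-1/49)) = √(-290)*(1/10129) + 30459/(-4 - 67/49) = (I*√290)*(1/10129) + 30459/(-263/49) = I*√290/10129 + 30459*(-49/263) = I*√290/10129 - 1492491/263 = -1492491/263 + I*√290/10129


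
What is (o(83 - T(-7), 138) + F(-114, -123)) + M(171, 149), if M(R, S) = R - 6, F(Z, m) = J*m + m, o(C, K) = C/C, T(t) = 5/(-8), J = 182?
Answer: -22343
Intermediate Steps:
T(t) = -5/8 (T(t) = 5*(-⅛) = -5/8)
o(C, K) = 1
F(Z, m) = 183*m (F(Z, m) = 182*m + m = 183*m)
M(R, S) = -6 + R
(o(83 - T(-7), 138) + F(-114, -123)) + M(171, 149) = (1 + 183*(-123)) + (-6 + 171) = (1 - 22509) + 165 = -22508 + 165 = -22343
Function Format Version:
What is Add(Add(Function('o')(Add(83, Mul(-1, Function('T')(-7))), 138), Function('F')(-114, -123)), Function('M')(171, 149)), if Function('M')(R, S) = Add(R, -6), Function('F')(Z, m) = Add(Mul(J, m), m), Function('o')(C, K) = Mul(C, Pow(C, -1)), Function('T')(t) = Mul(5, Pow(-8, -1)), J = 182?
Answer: -22343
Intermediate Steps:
Function('T')(t) = Rational(-5, 8) (Function('T')(t) = Mul(5, Rational(-1, 8)) = Rational(-5, 8))
Function('o')(C, K) = 1
Function('F')(Z, m) = Mul(183, m) (Function('F')(Z, m) = Add(Mul(182, m), m) = Mul(183, m))
Function('M')(R, S) = Add(-6, R)
Add(Add(Function('o')(Add(83, Mul(-1, Function('T')(-7))), 138), Function('F')(-114, -123)), Function('M')(171, 149)) = Add(Add(1, Mul(183, -123)), Add(-6, 171)) = Add(Add(1, -22509), 165) = Add(-22508, 165) = -22343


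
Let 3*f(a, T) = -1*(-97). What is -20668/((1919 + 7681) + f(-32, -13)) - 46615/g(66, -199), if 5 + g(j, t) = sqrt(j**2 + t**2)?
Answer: -9459128003/1269503004 - 46615*sqrt(43957)/43932 ≈ -229.91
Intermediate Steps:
f(a, T) = 97/3 (f(a, T) = (-1*(-97))/3 = (1/3)*97 = 97/3)
g(j, t) = -5 + sqrt(j**2 + t**2)
-20668/((1919 + 7681) + f(-32, -13)) - 46615/g(66, -199) = -20668/((1919 + 7681) + 97/3) - 46615/(-5 + sqrt(66**2 + (-199)**2)) = -20668/(9600 + 97/3) - 46615/(-5 + sqrt(4356 + 39601)) = -20668/28897/3 - 46615/(-5 + sqrt(43957)) = -20668*3/28897 - 46615/(-5 + sqrt(43957)) = -62004/28897 - 46615/(-5 + sqrt(43957))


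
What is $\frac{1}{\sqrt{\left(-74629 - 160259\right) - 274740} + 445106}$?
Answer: $\frac{222553}{99059930432} - \frac{i \sqrt{127407}}{99059930432} \approx 2.2466 \cdot 10^{-6} - 3.6033 \cdot 10^{-9} i$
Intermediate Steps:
$\frac{1}{\sqrt{\left(-74629 - 160259\right) - 274740} + 445106} = \frac{1}{\sqrt{-234888 - 274740} + 445106} = \frac{1}{\sqrt{-509628} + 445106} = \frac{1}{2 i \sqrt{127407} + 445106} = \frac{1}{445106 + 2 i \sqrt{127407}}$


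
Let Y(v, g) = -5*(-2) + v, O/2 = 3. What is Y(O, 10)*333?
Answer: 5328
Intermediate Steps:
O = 6 (O = 2*3 = 6)
Y(v, g) = 10 + v
Y(O, 10)*333 = (10 + 6)*333 = 16*333 = 5328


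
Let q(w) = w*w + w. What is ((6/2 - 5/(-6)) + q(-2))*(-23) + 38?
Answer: -577/6 ≈ -96.167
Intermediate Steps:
q(w) = w + w² (q(w) = w² + w = w + w²)
((6/2 - 5/(-6)) + q(-2))*(-23) + 38 = ((6/2 - 5/(-6)) - 2*(1 - 2))*(-23) + 38 = ((6*(½) - 5*(-⅙)) - 2*(-1))*(-23) + 38 = ((3 + ⅚) + 2)*(-23) + 38 = (23/6 + 2)*(-23) + 38 = (35/6)*(-23) + 38 = -805/6 + 38 = -577/6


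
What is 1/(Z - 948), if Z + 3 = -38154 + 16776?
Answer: -1/22329 ≈ -4.4785e-5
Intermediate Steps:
Z = -21381 (Z = -3 + (-38154 + 16776) = -3 - 21378 = -21381)
1/(Z - 948) = 1/(-21381 - 948) = 1/(-22329) = -1/22329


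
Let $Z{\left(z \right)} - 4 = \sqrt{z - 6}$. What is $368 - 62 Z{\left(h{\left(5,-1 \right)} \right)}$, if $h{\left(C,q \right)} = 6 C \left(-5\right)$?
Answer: $120 - 124 i \sqrt{39} \approx 120.0 - 774.38 i$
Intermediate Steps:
$h{\left(C,q \right)} = - 30 C$
$Z{\left(z \right)} = 4 + \sqrt{-6 + z}$ ($Z{\left(z \right)} = 4 + \sqrt{z - 6} = 4 + \sqrt{-6 + z}$)
$368 - 62 Z{\left(h{\left(5,-1 \right)} \right)} = 368 - 62 \left(4 + \sqrt{-6 - 150}\right) = 368 - 62 \left(4 + \sqrt{-156}\right) = 368 - 62 \left(4 + 2 i \sqrt{39}\right) = 368 - \left(248 + 124 i \sqrt{39}\right) = 120 - 124 i \sqrt{39}$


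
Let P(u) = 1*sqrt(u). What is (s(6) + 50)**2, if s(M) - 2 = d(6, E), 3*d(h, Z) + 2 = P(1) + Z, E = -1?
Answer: 23716/9 ≈ 2635.1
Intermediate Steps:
P(u) = sqrt(u)
d(h, Z) = -1/3 + Z/3 (d(h, Z) = -2/3 + (sqrt(1) + Z)/3 = -2/3 + (1 + Z)/3 = -2/3 + (1/3 + Z/3) = -1/3 + Z/3)
s(M) = 4/3 (s(M) = 2 + (-1/3 + (1/3)*(-1)) = 2 + (-1/3 - 1/3) = 2 - 2/3 = 4/3)
(s(6) + 50)**2 = (4/3 + 50)**2 = (154/3)**2 = 23716/9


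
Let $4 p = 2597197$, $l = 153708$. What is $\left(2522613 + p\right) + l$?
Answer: $\frac{13302481}{4} \approx 3.3256 \cdot 10^{6}$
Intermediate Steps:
$p = \frac{2597197}{4}$ ($p = \frac{1}{4} \cdot 2597197 = \frac{2597197}{4} \approx 6.493 \cdot 10^{5}$)
$\left(2522613 + p\right) + l = \left(2522613 + \frac{2597197}{4}\right) + 153708 = \frac{12687649}{4} + 153708 = \frac{13302481}{4}$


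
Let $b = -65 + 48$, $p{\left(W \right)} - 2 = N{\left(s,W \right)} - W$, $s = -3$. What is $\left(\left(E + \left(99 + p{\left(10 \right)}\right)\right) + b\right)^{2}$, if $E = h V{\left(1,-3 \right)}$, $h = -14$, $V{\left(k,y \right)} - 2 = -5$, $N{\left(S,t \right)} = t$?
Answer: $15876$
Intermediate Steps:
$V{\left(k,y \right)} = -3$ ($V{\left(k,y \right)} = 2 - 5 = -3$)
$E = 42$ ($E = \left(-14\right) \left(-3\right) = 42$)
$p{\left(W \right)} = 2$ ($p{\left(W \right)} = 2 + \left(W - W\right) = 2 + 0 = 2$)
$b = -17$
$\left(\left(E + \left(99 + p{\left(10 \right)}\right)\right) + b\right)^{2} = \left(\left(42 + \left(99 + 2\right)\right) - 17\right)^{2} = \left(\left(42 + 101\right) - 17\right)^{2} = \left(143 - 17\right)^{2} = 126^{2} = 15876$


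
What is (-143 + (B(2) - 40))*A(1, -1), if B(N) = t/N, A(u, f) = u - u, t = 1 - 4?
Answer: 0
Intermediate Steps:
t = -3
A(u, f) = 0
B(N) = -3/N
(-143 + (B(2) - 40))*A(1, -1) = (-143 + (-3/2 - 40))*0 = (-143 - 83/2)*0 = -369/2*0 = 0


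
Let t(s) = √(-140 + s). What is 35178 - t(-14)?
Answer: 35178 - I*√154 ≈ 35178.0 - 12.41*I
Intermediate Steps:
35178 - t(-14) = 35178 - √(-140 - 14) = 35178 - √(-154) = 35178 - I*√154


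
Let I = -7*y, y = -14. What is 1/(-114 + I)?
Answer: -1/16 ≈ -0.062500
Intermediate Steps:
I = 98 (I = -7*(-14) = 98)
1/(-114 + I) = 1/(-114 + 98) = 1/(-16) = -1/16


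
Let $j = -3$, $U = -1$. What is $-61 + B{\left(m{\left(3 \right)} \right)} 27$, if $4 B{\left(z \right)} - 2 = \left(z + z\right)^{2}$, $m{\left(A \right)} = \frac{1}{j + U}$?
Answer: $- \frac{733}{16} \approx -45.813$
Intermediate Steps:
$m{\left(A \right)} = - \frac{1}{4}$ ($m{\left(A \right)} = \frac{1}{-3 - 1} = \frac{1}{-4} = - \frac{1}{4}$)
$B{\left(z \right)} = \frac{1}{2} + z^{2}$ ($B{\left(z \right)} = \frac{1}{2} + \frac{\left(z + z\right)^{2}}{4} = \frac{1}{2} + \frac{\left(2 z\right)^{2}}{4} = \frac{1}{2} + \frac{4 z^{2}}{4} = \frac{1}{2} + z^{2}$)
$-61 + B{\left(m{\left(3 \right)} \right)} 27 = -61 + \left(\frac{1}{2} + \left(- \frac{1}{4}\right)^{2}\right) 27 = -61 + \left(\frac{1}{2} + \frac{1}{16}\right) 27 = -61 + \frac{9}{16} \cdot 27 = -61 + \frac{243}{16} = - \frac{733}{16}$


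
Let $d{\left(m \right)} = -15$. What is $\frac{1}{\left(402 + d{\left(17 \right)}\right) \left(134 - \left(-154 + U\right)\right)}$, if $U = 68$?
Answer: $\frac{1}{85140} \approx 1.1745 \cdot 10^{-5}$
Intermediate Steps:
$\frac{1}{\left(402 + d{\left(17 \right)}\right) \left(134 - \left(-154 + U\right)\right)} = \frac{1}{\left(402 - 15\right) \left(134 + \left(154 - 68\right)\right)} = \frac{1}{387 \left(134 + \left(154 - 68\right)\right)} = \frac{1}{387 \left(134 + 86\right)} = \frac{1}{387 \cdot 220} = \frac{1}{85140}$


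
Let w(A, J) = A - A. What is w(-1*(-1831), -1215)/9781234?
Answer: 0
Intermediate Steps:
w(A, J) = 0
w(-1*(-1831), -1215)/9781234 = 0/9781234 = 0*(1/9781234) = 0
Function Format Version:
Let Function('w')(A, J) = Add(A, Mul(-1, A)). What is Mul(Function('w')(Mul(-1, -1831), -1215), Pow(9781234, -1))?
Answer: 0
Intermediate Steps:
Function('w')(A, J) = 0
Mul(Function('w')(Mul(-1, -1831), -1215), Pow(9781234, -1)) = Mul(0, Pow(9781234, -1)) = Mul(0, Rational(1, 9781234)) = 0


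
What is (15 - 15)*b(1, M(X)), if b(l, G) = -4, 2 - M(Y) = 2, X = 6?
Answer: 0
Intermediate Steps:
M(Y) = 0 (M(Y) = 2 - 1*2 = 2 - 2 = 0)
(15 - 15)*b(1, M(X)) = (15 - 15)*(-4) = 0*(-4) = 0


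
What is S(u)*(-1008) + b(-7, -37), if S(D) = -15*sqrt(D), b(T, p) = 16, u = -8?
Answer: 16 + 30240*I*sqrt(2) ≈ 16.0 + 42766.0*I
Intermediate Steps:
S(u)*(-1008) + b(-7, -37) = -30*I*sqrt(2)*(-1008) + 16 = 30240*I*sqrt(2) + 16 = 16 + 30240*I*sqrt(2)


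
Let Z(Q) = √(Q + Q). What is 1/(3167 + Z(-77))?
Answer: 3167/10030043 - I*√154/10030043 ≈ 0.00031575 - 1.2373e-6*I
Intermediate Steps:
Z(Q) = √2*√Q (Z(Q) = √(2*Q) = √2*√Q)
1/(3167 + Z(-77)) = 1/(3167 + √2*√(-77)) = 1/(3167 + √2*(I*√77)) = 1/(3167 + I*√154)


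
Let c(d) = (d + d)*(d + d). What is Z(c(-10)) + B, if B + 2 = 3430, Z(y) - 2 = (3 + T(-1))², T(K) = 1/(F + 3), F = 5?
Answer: 220145/64 ≈ 3439.8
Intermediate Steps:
T(K) = ⅛ (T(K) = 1/(5 + 3) = 1/8 = ⅛)
c(d) = 4*d² (c(d) = (2*d)*(2*d) = 4*d²)
Z(y) = 753/64 (Z(y) = 2 + (3 + ⅛)² = 2 + (25/8)² = 2 + 625/64 = 753/64)
B = 3428 (B = -2 + 3430 = 3428)
Z(c(-10)) + B = 753/64 + 3428 = 220145/64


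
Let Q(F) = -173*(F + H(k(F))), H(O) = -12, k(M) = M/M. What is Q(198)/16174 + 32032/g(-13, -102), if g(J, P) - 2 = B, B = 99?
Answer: 257417795/816787 ≈ 315.16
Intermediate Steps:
k(M) = 1
g(J, P) = 101 (g(J, P) = 2 + 99 = 101)
Q(F) = 2076 - 173*F (Q(F) = -173*(F - 12) = -173*(-12 + F) = 2076 - 173*F)
Q(198)/16174 + 32032/g(-13, -102) = (2076 - 173*198)/16174 + 32032/101 = (2076 - 34254)*(1/16174) + 32032*(1/101) = -32178*1/16174 + 32032/101 = -16089/8087 + 32032/101 = 257417795/816787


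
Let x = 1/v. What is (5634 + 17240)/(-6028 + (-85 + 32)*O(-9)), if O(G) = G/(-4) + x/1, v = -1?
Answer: -91496/24377 ≈ -3.7534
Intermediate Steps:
x = -1 (x = 1/(-1) = -1)
O(G) = -1 - G/4 (O(G) = G/(-4) - 1/1 = G*(-¼) - 1*1 = -G/4 - 1 = -1 - G/4)
(5634 + 17240)/(-6028 + (-85 + 32)*O(-9)) = (5634 + 17240)/(-6028 + (-85 + 32)*(-1 - ¼*(-9))) = 22874/(-6028 - 53*(-1 + 9/4)) = 22874/(-6028 - 53*5/4) = 22874/(-6028 - 265/4) = 22874/(-24377/4) = 22874*(-4/24377) = -91496/24377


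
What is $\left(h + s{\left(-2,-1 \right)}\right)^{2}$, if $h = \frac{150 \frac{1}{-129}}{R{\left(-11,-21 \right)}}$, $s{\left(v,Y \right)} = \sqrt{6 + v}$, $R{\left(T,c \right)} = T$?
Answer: $\frac{992016}{223729} \approx 4.434$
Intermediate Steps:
$h = \frac{50}{473}$ ($h = \frac{150 \frac{1}{-129}}{-11} = 150 \left(- \frac{1}{129}\right) \left(- \frac{1}{11}\right) = \left(- \frac{50}{43}\right) \left(- \frac{1}{11}\right) = \frac{50}{473} \approx 0.10571$)
$\left(h + s{\left(-2,-1 \right)}\right)^{2} = \left(\frac{50}{473} + \sqrt{6 - 2}\right)^{2} = \left(\frac{50}{473} + \sqrt{4}\right)^{2} = \left(\frac{50}{473} + 2\right)^{2} = \left(\frac{996}{473}\right)^{2} = \frac{992016}{223729}$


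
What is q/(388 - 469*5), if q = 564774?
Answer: -564774/1957 ≈ -288.59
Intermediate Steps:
q/(388 - 469*5) = 564774/(388 - 469*5) = 564774/(388 - 2345) = 564774/(-1957) = 564774*(-1/1957) = -564774/1957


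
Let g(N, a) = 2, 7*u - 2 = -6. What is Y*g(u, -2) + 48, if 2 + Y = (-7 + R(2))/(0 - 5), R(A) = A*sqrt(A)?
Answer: 234/5 - 4*sqrt(2)/5 ≈ 45.669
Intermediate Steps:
u = -4/7 (u = 2/7 + (1/7)*(-6) = 2/7 - 6/7 = -4/7 ≈ -0.57143)
R(A) = A**(3/2)
Y = -3/5 - 2*sqrt(2)/5 (Y = -2 + (-7 + 2**(3/2))/(0 - 5) = -2 + (-7 + 2*sqrt(2))/(-5) = -2 + (-7 + 2*sqrt(2))*(-1/5) = -2 + (7/5 - 2*sqrt(2)/5) = -3/5 - 2*sqrt(2)/5 ≈ -1.1657)
Y*g(u, -2) + 48 = (-3/5 - 2*sqrt(2)/5)*2 + 48 = (-6/5 - 4*sqrt(2)/5) + 48 = 234/5 - 4*sqrt(2)/5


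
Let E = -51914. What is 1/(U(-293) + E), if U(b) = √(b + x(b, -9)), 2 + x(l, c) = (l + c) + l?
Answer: -25957/1347532143 - I*√890/2695064286 ≈ -1.9263e-5 - 1.1069e-8*I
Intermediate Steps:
x(l, c) = -2 + c + 2*l (x(l, c) = -2 + ((l + c) + l) = -2 + ((c + l) + l) = -2 + (c + 2*l) = -2 + c + 2*l)
U(b) = √(-11 + 3*b) (U(b) = √(b + (-2 - 9 + 2*b)) = √(b + (-11 + 2*b)) = √(-11 + 3*b))
1/(U(-293) + E) = 1/(√(-11 + 3*(-293)) - 51914) = 1/(√(-11 - 879) - 51914) = 1/(√(-890) - 51914) = 1/(I*√890 - 51914) = 1/(-51914 + I*√890)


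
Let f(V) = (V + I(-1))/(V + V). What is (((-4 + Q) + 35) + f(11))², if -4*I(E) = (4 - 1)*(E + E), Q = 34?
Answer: 8323225/1936 ≈ 4299.2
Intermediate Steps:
I(E) = -3*E/2 (I(E) = -(4 - 1)*(E + E)/4 = -3*2*E/4 = -3*E/2)
f(V) = (3/2 + V)/(2*V) (f(V) = (V - 3/2*(-1))/(V + V) = (V + 3/2)/((2*V)) = (3/2 + V)*(1/(2*V)) = (3/2 + V)/(2*V))
(((-4 + Q) + 35) + f(11))² = (((-4 + 34) + 35) + (¼)*(3 + 2*11)/11)² = ((30 + 35) + (¼)*(1/11)*(3 + 22))² = (65 + (¼)*(1/11)*25)² = (65 + 25/44)² = (2885/44)² = 8323225/1936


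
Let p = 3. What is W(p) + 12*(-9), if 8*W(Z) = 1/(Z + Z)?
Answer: -5183/48 ≈ -107.98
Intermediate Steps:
W(Z) = 1/(16*Z) (W(Z) = 1/(8*(Z + Z)) = 1/(8*((2*Z))) = (1/(2*Z))/8 = 1/(16*Z))
W(p) + 12*(-9) = (1/16)/3 + 12*(-9) = (1/16)*(1/3) - 108 = 1/48 - 108 = -5183/48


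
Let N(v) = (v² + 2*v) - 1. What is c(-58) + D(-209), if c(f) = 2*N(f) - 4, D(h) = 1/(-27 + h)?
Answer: 1531639/236 ≈ 6490.0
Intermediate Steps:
N(v) = -1 + v² + 2*v
c(f) = -6 + 2*f² + 4*f (c(f) = 2*(-1 + f² + 2*f) - 4 = (-2 + 2*f² + 4*f) - 4 = -6 + 2*f² + 4*f)
c(-58) + D(-209) = (-6 + 2*(-58)² + 4*(-58)) + 1/(-27 - 209) = (-6 + 2*3364 - 232) + 1/(-236) = (-6 + 6728 - 232) - 1/236 = 6490 - 1/236 = 1531639/236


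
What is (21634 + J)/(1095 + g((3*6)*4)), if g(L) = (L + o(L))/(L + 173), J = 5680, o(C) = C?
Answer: 6691930/268419 ≈ 24.931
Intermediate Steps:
g(L) = 2*L/(173 + L) (g(L) = (L + L)/(L + 173) = (2*L)/(173 + L) = 2*L/(173 + L))
(21634 + J)/(1095 + g((3*6)*4)) = (21634 + 5680)/(1095 + 2*((3*6)*4)/(173 + (3*6)*4)) = 27314/(1095 + 2*(18*4)/(173 + 18*4)) = 27314/(1095 + 2*72/(173 + 72)) = 27314/(1095 + 2*72/245) = 27314/(1095 + 2*72*(1/245)) = 27314/(1095 + 144/245) = 27314/(268419/245) = 27314*(245/268419) = 6691930/268419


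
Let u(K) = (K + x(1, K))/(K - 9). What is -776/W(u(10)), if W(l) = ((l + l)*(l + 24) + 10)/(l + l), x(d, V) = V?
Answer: -3104/177 ≈ -17.537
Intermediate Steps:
u(K) = 2*K/(-9 + K) (u(K) = (K + K)/(K - 9) = (2*K)/(-9 + K) = 2*K/(-9 + K))
W(l) = (10 + 2*l*(24 + l))/(2*l) (W(l) = ((2*l)*(24 + l) + 10)/((2*l)) = (2*l*(24 + l) + 10)*(1/(2*l)) = (10 + 2*l*(24 + l))*(1/(2*l)) = (10 + 2*l*(24 + l))/(2*l))
-776/W(u(10)) = -776/(24 + 2*10/(-9 + 10) + 5/((2*10/(-9 + 10)))) = -776/(24 + 2*10/1 + 5/((2*10/1))) = -776/(24 + 2*10*1 + 5/((2*10*1))) = -776/(24 + 20 + 5/20) = -776/(24 + 20 + 5*(1/20)) = -776/(24 + 20 + ¼) = -776/177/4 = -776*4/177 = -3104/177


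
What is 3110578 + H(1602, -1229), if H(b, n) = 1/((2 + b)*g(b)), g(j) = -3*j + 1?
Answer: 23973908973159/7707220 ≈ 3.1106e+6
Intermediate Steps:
g(j) = 1 - 3*j
H(b, n) = 1/((1 - 3*b)*(2 + b)) (H(b, n) = 1/((2 + b)*(1 - 3*b)) = 1/((1 - 3*b)*(2 + b)))
3110578 + H(1602, -1229) = 3110578 - 1/((-1 + 3*1602)*(2 + 1602)) = 3110578 - 1/((-1 + 4806)*1604) = 3110578 - 1*1/1604/4805 = 3110578 - 1*1/4805*1/1604 = 3110578 - 1/7707220 = 23973908973159/7707220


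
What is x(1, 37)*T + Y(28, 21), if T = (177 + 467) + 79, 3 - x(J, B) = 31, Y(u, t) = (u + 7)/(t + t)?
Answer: -121459/6 ≈ -20243.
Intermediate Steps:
Y(u, t) = (7 + u)/(2*t) (Y(u, t) = (7 + u)/((2*t)) = (7 + u)*(1/(2*t)) = (7 + u)/(2*t))
x(J, B) = -28 (x(J, B) = 3 - 1*31 = 3 - 31 = -28)
T = 723 (T = 644 + 79 = 723)
x(1, 37)*T + Y(28, 21) = -28*723 + (1/2)*(7 + 28)/21 = -20244 + (1/2)*(1/21)*35 = -20244 + 5/6 = -121459/6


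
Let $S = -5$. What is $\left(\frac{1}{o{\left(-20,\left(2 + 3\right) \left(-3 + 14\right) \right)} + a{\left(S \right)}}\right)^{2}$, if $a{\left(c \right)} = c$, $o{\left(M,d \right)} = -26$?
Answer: $\frac{1}{961} \approx 0.0010406$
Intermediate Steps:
$\left(\frac{1}{o{\left(-20,\left(2 + 3\right) \left(-3 + 14\right) \right)} + a{\left(S \right)}}\right)^{2} = \left(\frac{1}{-26 - 5}\right)^{2} = \left(\frac{1}{-31}\right)^{2} = \left(- \frac{1}{31}\right)^{2} = \frac{1}{961}$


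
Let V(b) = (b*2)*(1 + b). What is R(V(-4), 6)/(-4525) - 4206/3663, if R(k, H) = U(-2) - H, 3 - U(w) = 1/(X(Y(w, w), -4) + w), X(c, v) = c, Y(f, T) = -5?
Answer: -8876786/7735035 ≈ -1.1476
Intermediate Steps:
V(b) = 2*b*(1 + b) (V(b) = (2*b)*(1 + b) = 2*b*(1 + b))
U(w) = 3 - 1/(-5 + w)
R(k, H) = 22/7 - H (R(k, H) = (-16 + 3*(-2))/(-5 - 2) - H = (-16 - 6)/(-7) - H = -⅐*(-22) - H = 22/7 - H)
R(V(-4), 6)/(-4525) - 4206/3663 = (22/7 - 1*6)/(-4525) - 4206/3663 = (22/7 - 6)*(-1/4525) - 4206*1/3663 = -20/7*(-1/4525) - 1402/1221 = 4/6335 - 1402/1221 = -8876786/7735035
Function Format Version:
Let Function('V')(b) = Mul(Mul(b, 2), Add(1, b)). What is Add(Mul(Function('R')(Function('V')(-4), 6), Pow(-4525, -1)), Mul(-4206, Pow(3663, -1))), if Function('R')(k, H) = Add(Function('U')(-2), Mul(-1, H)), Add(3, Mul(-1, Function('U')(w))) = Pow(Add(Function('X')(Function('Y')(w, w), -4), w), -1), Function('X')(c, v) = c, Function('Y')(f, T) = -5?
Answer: Rational(-8876786, 7735035) ≈ -1.1476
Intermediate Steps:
Function('V')(b) = Mul(2, b, Add(1, b)) (Function('V')(b) = Mul(Mul(2, b), Add(1, b)) = Mul(2, b, Add(1, b)))
Function('U')(w) = Add(3, Mul(-1, Pow(Add(-5, w), -1)))
Function('R')(k, H) = Add(Rational(22, 7), Mul(-1, H)) (Function('R')(k, H) = Add(Mul(Pow(Add(-5, -2), -1), Add(-16, Mul(3, -2))), Mul(-1, H)) = Add(Mul(Pow(-7, -1), Add(-16, -6)), Mul(-1, H)) = Add(Mul(Rational(-1, 7), -22), Mul(-1, H)) = Add(Rational(22, 7), Mul(-1, H)))
Add(Mul(Function('R')(Function('V')(-4), 6), Pow(-4525, -1)), Mul(-4206, Pow(3663, -1))) = Add(Mul(Add(Rational(22, 7), Mul(-1, 6)), Pow(-4525, -1)), Mul(-4206, Pow(3663, -1))) = Add(Mul(Add(Rational(22, 7), -6), Rational(-1, 4525)), Mul(-4206, Rational(1, 3663))) = Add(Mul(Rational(-20, 7), Rational(-1, 4525)), Rational(-1402, 1221)) = Add(Rational(4, 6335), Rational(-1402, 1221)) = Rational(-8876786, 7735035)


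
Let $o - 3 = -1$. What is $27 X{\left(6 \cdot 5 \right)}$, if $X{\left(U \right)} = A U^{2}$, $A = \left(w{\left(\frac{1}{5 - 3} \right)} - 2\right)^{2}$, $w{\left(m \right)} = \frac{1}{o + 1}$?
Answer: $67500$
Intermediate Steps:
$o = 2$ ($o = 3 - 1 = 2$)
$w{\left(m \right)} = \frac{1}{3}$ ($w{\left(m \right)} = \frac{1}{2 + 1} = \frac{1}{3}$)
$A = \frac{25}{9}$ ($A = \left(\frac{1}{3} - 2\right)^{2} = \left(- \frac{5}{3}\right)^{2} = \frac{25}{9} \approx 2.7778$)
$X{\left(U \right)} = \frac{25 U^{2}}{9}$
$27 X{\left(6 \cdot 5 \right)} = 27 \frac{25 \left(6 \cdot 5\right)^{2}}{9} = 27 \frac{25 \cdot 30^{2}}{9} = 27 \cdot \frac{25}{9} \cdot 900 = 27 \cdot 2500 = 67500$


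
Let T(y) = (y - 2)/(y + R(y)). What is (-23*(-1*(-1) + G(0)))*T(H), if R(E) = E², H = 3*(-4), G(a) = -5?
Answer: -322/33 ≈ -9.7576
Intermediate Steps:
H = -12
T(y) = (-2 + y)/(y + y²) (T(y) = (y - 2)/(y + y²) = (-2 + y)/(y + y²))
(-23*(-1*(-1) + G(0)))*T(H) = (-23*(-1*(-1) - 5))*((-2 - 12)/((-12)*(1 - 12))) = (-23*(1 - 5))*(-1/12*(-14)/(-11)) = (-23*(-4))*(-1/12*(-1/11)*(-14)) = 92*(-7/66) = -322/33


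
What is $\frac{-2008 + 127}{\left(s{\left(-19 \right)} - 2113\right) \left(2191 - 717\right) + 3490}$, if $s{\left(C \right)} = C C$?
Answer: $\frac{1881}{2578958} \approx 0.00072936$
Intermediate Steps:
$s{\left(C \right)} = C^{2}$
$\frac{-2008 + 127}{\left(s{\left(-19 \right)} - 2113\right) \left(2191 - 717\right) + 3490} = \frac{-2008 + 127}{\left(\left(-19\right)^{2} - 2113\right) \left(2191 - 717\right) + 3490} = - \frac{1881}{\left(361 - 2113\right) 1474 + 3490} = - \frac{1881}{\left(-1752\right) 1474 + 3490} = - \frac{1881}{-2582448 + 3490} = - \frac{1881}{-2578958} = \left(-1881\right) \left(- \frac{1}{2578958}\right) = \frac{1881}{2578958}$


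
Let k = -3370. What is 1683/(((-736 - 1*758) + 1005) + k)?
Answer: -99/227 ≈ -0.43612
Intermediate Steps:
1683/(((-736 - 1*758) + 1005) + k) = 1683/(((-736 - 1*758) + 1005) - 3370) = 1683/(((-736 - 758) + 1005) - 3370) = 1683/((-1494 + 1005) - 3370) = 1683/(-489 - 3370) = 1683/(-3859) = 1683*(-1/3859) = -99/227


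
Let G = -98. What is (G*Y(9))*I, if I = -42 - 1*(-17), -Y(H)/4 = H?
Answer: -88200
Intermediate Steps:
Y(H) = -4*H
I = -25 (I = -42 + 17 = -25)
(G*Y(9))*I = -(-392)*9*(-25) = -98*(-36)*(-25) = 3528*(-25) = -88200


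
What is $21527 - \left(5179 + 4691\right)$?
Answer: $11657$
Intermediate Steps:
$21527 - \left(5179 + 4691\right) = 21527 - 9870 = 11657$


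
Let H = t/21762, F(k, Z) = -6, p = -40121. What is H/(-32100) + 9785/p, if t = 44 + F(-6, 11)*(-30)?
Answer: -854427568013/3503366723025 ≈ -0.24389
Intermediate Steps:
t = 224 (t = 44 - 6*(-30) = 44 + 180 = 224)
H = 112/10881 (H = 224/21762 = 224*(1/21762) = 112/10881 ≈ 0.010293)
H/(-32100) + 9785/p = (112/10881)/(-32100) + 9785/(-40121) = (112/10881)*(-1/32100) + 9785*(-1/40121) = -28/87320025 - 9785/40121 = -854427568013/3503366723025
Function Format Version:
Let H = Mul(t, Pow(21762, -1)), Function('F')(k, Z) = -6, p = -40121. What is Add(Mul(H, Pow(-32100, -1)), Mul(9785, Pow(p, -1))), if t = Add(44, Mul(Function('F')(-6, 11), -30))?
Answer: Rational(-854427568013, 3503366723025) ≈ -0.24389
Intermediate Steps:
t = 224 (t = Add(44, Mul(-6, -30)) = Add(44, 180) = 224)
H = Rational(112, 10881) (H = Mul(224, Pow(21762, -1)) = Mul(224, Rational(1, 21762)) = Rational(112, 10881) ≈ 0.010293)
Add(Mul(H, Pow(-32100, -1)), Mul(9785, Pow(p, -1))) = Add(Mul(Rational(112, 10881), Pow(-32100, -1)), Mul(9785, Pow(-40121, -1))) = Add(Mul(Rational(112, 10881), Rational(-1, 32100)), Mul(9785, Rational(-1, 40121))) = Add(Rational(-28, 87320025), Rational(-9785, 40121)) = Rational(-854427568013, 3503366723025)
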